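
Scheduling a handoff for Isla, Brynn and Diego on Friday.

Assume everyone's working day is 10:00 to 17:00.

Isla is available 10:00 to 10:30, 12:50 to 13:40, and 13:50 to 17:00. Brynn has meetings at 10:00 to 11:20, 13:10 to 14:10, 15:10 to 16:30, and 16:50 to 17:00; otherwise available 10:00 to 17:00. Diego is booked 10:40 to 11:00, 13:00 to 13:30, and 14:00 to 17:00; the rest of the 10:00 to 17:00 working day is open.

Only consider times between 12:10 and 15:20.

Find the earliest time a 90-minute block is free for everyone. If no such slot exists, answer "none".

Brynn free within 10:00–17:00: 11:20–13:10, 14:10–15:10, 16:30–16:50.
Diego free within 10:00–17:00: 10:00–10:40, 11:00–13:00, 13:30–14:00.
Isla ∩ Brynn: 12:50–13:10, 14:10–15:10, 16:30–16:50.
Isla ∩ Brynn ∩ Diego: 12:50–13:00.
Restricted to 12:10–15:20: 12:50–13:00.
Windows ≥ 90 min: (none).

none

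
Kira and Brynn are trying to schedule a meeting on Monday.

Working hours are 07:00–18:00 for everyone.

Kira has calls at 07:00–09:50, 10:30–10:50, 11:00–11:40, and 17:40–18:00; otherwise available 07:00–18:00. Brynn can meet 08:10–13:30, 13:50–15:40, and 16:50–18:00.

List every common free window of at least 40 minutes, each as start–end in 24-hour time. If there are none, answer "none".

09:50–10:30, 11:40–13:30, 13:50–15:40, 16:50–17:40

Kira free within 07:00–18:00: 09:50–10:30, 10:50–11:00, 11:40–17:40.
Kira ∩ Brynn: 09:50–10:30, 10:50–11:00, 11:40–13:30, 13:50–15:40, 16:50–17:40.
Windows ≥ 40 min: 09:50–10:30, 11:40–13:30, 13:50–15:40, 16:50–17:40.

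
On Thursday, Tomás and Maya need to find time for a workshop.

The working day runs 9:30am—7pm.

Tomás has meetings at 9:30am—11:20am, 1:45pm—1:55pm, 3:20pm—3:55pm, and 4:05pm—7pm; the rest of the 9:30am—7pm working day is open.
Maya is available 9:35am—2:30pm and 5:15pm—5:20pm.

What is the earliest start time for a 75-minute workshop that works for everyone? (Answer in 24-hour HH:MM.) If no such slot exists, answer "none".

11:20

Tomás free within 09:30–19:00: 11:20–13:45, 13:55–15:20, 15:55–16:05.
Tomás ∩ Maya: 11:20–13:45, 13:55–14:30.
Windows ≥ 75 min: 11:20–13:45.
Earliest such window starts at 11:20.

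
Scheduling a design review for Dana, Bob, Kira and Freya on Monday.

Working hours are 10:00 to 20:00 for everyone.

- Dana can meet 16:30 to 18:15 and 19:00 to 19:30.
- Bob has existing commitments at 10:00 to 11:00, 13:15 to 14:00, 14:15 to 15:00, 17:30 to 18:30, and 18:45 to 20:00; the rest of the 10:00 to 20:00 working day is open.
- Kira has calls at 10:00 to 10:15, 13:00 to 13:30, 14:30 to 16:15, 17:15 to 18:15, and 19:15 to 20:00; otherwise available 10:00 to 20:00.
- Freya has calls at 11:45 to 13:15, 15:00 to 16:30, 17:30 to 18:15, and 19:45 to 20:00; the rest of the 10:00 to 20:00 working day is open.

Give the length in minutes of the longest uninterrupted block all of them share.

45 minutes

Bob free within 10:00–20:00: 11:00–13:15, 14:00–14:15, 15:00–17:30, 18:30–18:45.
Kira free within 10:00–20:00: 10:15–13:00, 13:30–14:30, 16:15–17:15, 18:15–19:15.
Freya free within 10:00–20:00: 10:00–11:45, 13:15–15:00, 16:30–17:30, 18:15–19:45.
Dana ∩ Bob: 16:30–17:30.
Dana ∩ Bob ∩ Kira: 16:30–17:15.
Dana ∩ Bob ∩ Kira ∩ Freya: 16:30–17:15.
Single common window of 45 minutes.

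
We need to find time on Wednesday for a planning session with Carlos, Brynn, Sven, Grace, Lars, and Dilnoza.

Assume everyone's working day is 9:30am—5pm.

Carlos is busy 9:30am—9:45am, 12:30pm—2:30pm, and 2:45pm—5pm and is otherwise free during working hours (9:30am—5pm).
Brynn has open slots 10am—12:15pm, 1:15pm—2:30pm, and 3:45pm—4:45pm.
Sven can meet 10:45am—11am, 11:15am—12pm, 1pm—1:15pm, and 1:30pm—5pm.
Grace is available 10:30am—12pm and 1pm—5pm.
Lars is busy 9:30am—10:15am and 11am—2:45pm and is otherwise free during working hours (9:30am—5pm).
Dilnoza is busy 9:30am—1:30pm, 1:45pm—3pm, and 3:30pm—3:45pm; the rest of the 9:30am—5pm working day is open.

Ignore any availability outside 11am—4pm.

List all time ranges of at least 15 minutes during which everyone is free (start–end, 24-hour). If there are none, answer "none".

none

Carlos free within 09:30–17:00: 09:45–12:30, 14:30–14:45.
Lars free within 09:30–17:00: 10:15–11:00, 14:45–17:00.
Dilnoza free within 09:30–17:00: 13:30–13:45, 15:00–15:30, 15:45–17:00.
Carlos ∩ Brynn: 10:00–12:15.
Carlos ∩ Brynn ∩ Sven: 10:45–11:00, 11:15–12:00.
Carlos ∩ Brynn ∩ Sven ∩ Grace: 10:45–11:00, 11:15–12:00.
Carlos ∩ Brynn ∩ Sven ∩ Grace ∩ Lars: 10:45–11:00.
Carlos ∩ Brynn ∩ Sven ∩ Grace ∩ Lars ∩ Dilnoza: (none).
Restricted to 11:00–16:00: (none).
Windows ≥ 15 min: (none).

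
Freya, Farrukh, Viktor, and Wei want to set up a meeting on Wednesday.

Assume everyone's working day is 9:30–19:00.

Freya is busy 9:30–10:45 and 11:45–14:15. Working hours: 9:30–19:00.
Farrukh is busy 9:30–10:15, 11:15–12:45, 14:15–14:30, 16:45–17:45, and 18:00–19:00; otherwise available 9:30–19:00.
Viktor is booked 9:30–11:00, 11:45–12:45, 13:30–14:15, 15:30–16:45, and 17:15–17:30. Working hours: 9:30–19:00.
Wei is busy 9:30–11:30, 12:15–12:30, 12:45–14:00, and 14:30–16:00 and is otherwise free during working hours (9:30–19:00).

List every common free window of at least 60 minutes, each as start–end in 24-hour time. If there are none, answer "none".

Freya free within 09:30–19:00: 10:45–11:45, 14:15–19:00.
Farrukh free within 09:30–19:00: 10:15–11:15, 12:45–14:15, 14:30–16:45, 17:45–18:00.
Viktor free within 09:30–19:00: 11:00–11:45, 12:45–13:30, 14:15–15:30, 16:45–17:15, 17:30–19:00.
Wei free within 09:30–19:00: 11:30–12:15, 12:30–12:45, 14:00–14:30, 16:00–19:00.
Freya ∩ Farrukh: 10:45–11:15, 14:30–16:45, 17:45–18:00.
Freya ∩ Farrukh ∩ Viktor: 11:00–11:15, 14:30–15:30, 17:45–18:00.
Freya ∩ Farrukh ∩ Viktor ∩ Wei: 17:45–18:00.
Windows ≥ 60 min: (none).

none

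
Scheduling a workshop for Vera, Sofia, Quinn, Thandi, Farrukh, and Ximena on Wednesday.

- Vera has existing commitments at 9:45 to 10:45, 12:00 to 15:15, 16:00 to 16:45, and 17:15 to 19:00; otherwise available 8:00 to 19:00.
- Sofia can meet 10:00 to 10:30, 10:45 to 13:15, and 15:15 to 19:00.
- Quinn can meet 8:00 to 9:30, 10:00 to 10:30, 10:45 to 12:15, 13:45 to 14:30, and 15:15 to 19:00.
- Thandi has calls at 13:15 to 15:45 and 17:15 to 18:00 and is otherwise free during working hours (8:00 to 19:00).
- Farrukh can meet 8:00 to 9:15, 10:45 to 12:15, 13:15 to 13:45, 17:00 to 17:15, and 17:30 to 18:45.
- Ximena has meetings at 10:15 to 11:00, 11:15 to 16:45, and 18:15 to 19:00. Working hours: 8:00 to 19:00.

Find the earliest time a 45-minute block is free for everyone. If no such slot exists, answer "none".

Vera free within 08:00–19:00: 08:00–09:45, 10:45–12:00, 15:15–16:00, 16:45–17:15.
Thandi free within 08:00–19:00: 08:00–13:15, 15:45–17:15, 18:00–19:00.
Ximena free within 08:00–19:00: 08:00–10:15, 11:00–11:15, 16:45–18:15.
Vera ∩ Sofia: 10:45–12:00, 15:15–16:00, 16:45–17:15.
Vera ∩ Sofia ∩ Quinn: 10:45–12:00, 15:15–16:00, 16:45–17:15.
Vera ∩ Sofia ∩ Quinn ∩ Thandi: 10:45–12:00, 15:45–16:00, 16:45–17:15.
Vera ∩ Sofia ∩ Quinn ∩ Thandi ∩ Farrukh: 10:45–12:00, 17:00–17:15.
Vera ∩ Sofia ∩ Quinn ∩ Thandi ∩ Farrukh ∩ Ximena: 11:00–11:15, 17:00–17:15.
Windows ≥ 45 min: (none).

none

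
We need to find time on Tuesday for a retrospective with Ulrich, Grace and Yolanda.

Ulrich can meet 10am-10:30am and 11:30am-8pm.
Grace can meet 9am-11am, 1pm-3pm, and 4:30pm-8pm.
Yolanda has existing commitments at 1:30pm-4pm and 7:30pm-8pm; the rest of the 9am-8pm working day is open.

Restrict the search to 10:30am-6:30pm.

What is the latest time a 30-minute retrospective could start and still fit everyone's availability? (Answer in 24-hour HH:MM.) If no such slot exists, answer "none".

18:00

Yolanda free within 09:00–20:00: 09:00–13:30, 16:00–19:30.
Ulrich ∩ Grace: 10:00–10:30, 13:00–15:00, 16:30–20:00.
Ulrich ∩ Grace ∩ Yolanda: 10:00–10:30, 13:00–13:30, 16:30–19:30.
Restricted to 10:30–18:30: 13:00–13:30, 16:30–18:30.
Windows ≥ 30 min: 13:00–13:30, 16:30–18:30.
Latest start in the last window 16:30–18:30 is 18:30 − 30 min = 18:00.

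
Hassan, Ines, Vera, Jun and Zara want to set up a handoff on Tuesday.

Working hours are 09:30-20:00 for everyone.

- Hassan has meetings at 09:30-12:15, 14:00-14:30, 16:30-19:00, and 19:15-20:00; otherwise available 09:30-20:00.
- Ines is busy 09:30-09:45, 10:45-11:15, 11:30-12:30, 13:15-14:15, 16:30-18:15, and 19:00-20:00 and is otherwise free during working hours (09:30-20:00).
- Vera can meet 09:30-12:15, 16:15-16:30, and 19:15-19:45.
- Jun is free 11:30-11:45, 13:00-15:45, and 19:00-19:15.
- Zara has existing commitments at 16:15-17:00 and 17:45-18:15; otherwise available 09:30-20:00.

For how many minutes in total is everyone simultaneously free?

Hassan free within 09:30–20:00: 12:15–14:00, 14:30–16:30, 19:00–19:15.
Ines free within 09:30–20:00: 09:45–10:45, 11:15–11:30, 12:30–13:15, 14:15–16:30, 18:15–19:00.
Zara free within 09:30–20:00: 09:30–16:15, 17:00–17:45, 18:15–20:00.
Hassan ∩ Ines: 12:30–13:15, 14:30–16:30.
Hassan ∩ Ines ∩ Vera: 16:15–16:30.
Hassan ∩ Ines ∩ Vera ∩ Jun: (none).
Hassan ∩ Ines ∩ Vera ∩ Jun ∩ Zara: (none).
Total common minutes: 0.

0 minutes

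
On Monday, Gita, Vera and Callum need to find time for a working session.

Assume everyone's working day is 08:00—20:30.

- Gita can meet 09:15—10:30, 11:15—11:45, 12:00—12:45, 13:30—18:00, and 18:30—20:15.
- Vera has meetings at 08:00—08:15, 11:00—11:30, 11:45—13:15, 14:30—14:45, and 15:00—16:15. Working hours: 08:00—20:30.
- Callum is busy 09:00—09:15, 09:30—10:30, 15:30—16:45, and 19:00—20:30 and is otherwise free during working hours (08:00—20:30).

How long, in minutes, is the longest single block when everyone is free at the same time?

Vera free within 08:00–20:30: 08:15–11:00, 11:30–11:45, 13:15–14:30, 14:45–15:00, 16:15–20:30.
Callum free within 08:00–20:30: 08:00–09:00, 09:15–09:30, 10:30–15:30, 16:45–19:00.
Gita ∩ Vera: 09:15–10:30, 11:30–11:45, 13:30–14:30, 14:45–15:00, 16:15–18:00, 18:30–20:15.
Gita ∩ Vera ∩ Callum: 09:15–09:30, 11:30–11:45, 13:30–14:30, 14:45–15:00, 16:45–18:00, 18:30–19:00.
Common window lengths: 15, 15, 60, 15, 75, 30 min; longest is 75.

75 minutes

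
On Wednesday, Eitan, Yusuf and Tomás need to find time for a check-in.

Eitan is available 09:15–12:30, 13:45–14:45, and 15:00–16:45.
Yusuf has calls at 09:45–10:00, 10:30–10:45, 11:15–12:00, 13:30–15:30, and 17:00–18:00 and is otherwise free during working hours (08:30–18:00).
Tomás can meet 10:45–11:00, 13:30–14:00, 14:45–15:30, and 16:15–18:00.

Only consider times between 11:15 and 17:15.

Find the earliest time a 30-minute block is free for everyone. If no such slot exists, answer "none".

Yusuf free within 08:30–18:00: 08:30–09:45, 10:00–10:30, 10:45–11:15, 12:00–13:30, 15:30–17:00.
Eitan ∩ Yusuf: 09:15–09:45, 10:00–10:30, 10:45–11:15, 12:00–12:30, 15:30–16:45.
Eitan ∩ Yusuf ∩ Tomás: 10:45–11:00, 16:15–16:45.
Restricted to 11:15–17:15: 16:15–16:45.
Windows ≥ 30 min: 16:15–16:45.
Earliest such window starts at 16:15.

16:15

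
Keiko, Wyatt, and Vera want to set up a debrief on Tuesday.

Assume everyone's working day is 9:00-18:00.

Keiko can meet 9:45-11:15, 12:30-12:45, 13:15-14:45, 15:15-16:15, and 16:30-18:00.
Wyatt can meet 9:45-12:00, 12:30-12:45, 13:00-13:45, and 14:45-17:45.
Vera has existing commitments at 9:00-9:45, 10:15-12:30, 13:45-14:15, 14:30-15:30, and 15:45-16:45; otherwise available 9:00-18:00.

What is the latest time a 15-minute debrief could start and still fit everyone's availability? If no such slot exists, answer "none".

17:30

Vera free within 09:00–18:00: 09:45–10:15, 12:30–13:45, 14:15–14:30, 15:30–15:45, 16:45–18:00.
Keiko ∩ Wyatt: 09:45–11:15, 12:30–12:45, 13:15–13:45, 15:15–16:15, 16:30–17:45.
Keiko ∩ Wyatt ∩ Vera: 09:45–10:15, 12:30–12:45, 13:15–13:45, 15:30–15:45, 16:45–17:45.
Windows ≥ 15 min: 09:45–10:15, 12:30–12:45, 13:15–13:45, 15:30–15:45, 16:45–17:45.
Latest start in the last window 16:45–17:45 is 17:45 − 15 min = 17:30.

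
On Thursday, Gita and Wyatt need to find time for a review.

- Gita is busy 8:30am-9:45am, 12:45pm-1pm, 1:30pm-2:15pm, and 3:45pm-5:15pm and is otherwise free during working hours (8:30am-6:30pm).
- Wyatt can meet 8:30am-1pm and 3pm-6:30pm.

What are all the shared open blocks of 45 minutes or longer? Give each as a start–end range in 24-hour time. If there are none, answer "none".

Gita free within 08:30–18:30: 09:45–12:45, 13:00–13:30, 14:15–15:45, 17:15–18:30.
Gita ∩ Wyatt: 09:45–12:45, 15:00–15:45, 17:15–18:30.
Windows ≥ 45 min: 09:45–12:45, 15:00–15:45, 17:15–18:30.

09:45–12:45, 15:00–15:45, 17:15–18:30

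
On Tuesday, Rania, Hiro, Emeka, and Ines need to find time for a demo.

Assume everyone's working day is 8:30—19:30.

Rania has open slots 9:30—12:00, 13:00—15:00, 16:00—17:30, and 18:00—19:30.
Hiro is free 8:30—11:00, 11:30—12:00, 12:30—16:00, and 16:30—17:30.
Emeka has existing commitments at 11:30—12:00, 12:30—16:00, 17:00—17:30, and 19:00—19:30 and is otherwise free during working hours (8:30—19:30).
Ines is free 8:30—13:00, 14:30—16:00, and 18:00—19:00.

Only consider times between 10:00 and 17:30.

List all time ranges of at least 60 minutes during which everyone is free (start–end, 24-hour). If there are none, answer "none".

10:00–11:00

Emeka free within 08:30–19:30: 08:30–11:30, 12:00–12:30, 16:00–17:00, 17:30–19:00.
Rania ∩ Hiro: 09:30–11:00, 11:30–12:00, 13:00–15:00, 16:30–17:30.
Rania ∩ Hiro ∩ Emeka: 09:30–11:00, 16:30–17:00.
Rania ∩ Hiro ∩ Emeka ∩ Ines: 09:30–11:00.
Restricted to 10:00–17:30: 10:00–11:00.
Windows ≥ 60 min: 10:00–11:00.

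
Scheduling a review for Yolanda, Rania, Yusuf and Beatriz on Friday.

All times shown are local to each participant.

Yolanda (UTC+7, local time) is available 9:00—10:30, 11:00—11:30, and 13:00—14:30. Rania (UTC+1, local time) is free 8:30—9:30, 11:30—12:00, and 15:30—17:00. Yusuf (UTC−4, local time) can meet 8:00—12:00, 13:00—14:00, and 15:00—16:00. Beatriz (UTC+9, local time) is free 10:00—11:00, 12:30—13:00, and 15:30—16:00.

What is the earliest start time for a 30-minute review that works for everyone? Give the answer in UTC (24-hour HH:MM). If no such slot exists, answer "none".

none

Yolanda → UTC: 02:00–03:30, 04:00–04:30, 06:00–07:30.
Rania → UTC: 07:30–08:30, 10:30–11:00, 14:30–16:00.
Yusuf → UTC: 12:00–16:00, 17:00–18:00, 19:00–20:00.
Beatriz → UTC: 01:00–02:00, 03:30–04:00, 06:30–07:00.
Yolanda ∩ Rania: (none).
Yolanda ∩ Rania ∩ Yusuf: (none).
Yolanda ∩ Rania ∩ Yusuf ∩ Beatriz: (none).
Windows ≥ 30 min: (none).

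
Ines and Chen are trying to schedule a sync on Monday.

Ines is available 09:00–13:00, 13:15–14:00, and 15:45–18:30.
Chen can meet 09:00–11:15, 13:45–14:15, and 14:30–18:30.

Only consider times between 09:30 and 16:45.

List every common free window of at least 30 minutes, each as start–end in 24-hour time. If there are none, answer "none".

Ines ∩ Chen: 09:00–11:15, 13:45–14:00, 15:45–18:30.
Restricted to 09:30–16:45: 09:30–11:15, 13:45–14:00, 15:45–16:45.
Windows ≥ 30 min: 09:30–11:15, 15:45–16:45.

09:30–11:15, 15:45–16:45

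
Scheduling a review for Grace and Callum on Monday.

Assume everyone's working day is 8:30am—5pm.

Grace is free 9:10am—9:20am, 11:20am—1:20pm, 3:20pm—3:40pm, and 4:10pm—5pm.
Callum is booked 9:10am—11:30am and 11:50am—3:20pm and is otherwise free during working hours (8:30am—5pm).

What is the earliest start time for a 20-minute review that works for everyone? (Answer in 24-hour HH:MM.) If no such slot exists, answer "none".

Callum free within 08:30–17:00: 08:30–09:10, 11:30–11:50, 15:20–17:00.
Grace ∩ Callum: 11:30–11:50, 15:20–15:40, 16:10–17:00.
Windows ≥ 20 min: 11:30–11:50, 15:20–15:40, 16:10–17:00.
Earliest such window starts at 11:30.

11:30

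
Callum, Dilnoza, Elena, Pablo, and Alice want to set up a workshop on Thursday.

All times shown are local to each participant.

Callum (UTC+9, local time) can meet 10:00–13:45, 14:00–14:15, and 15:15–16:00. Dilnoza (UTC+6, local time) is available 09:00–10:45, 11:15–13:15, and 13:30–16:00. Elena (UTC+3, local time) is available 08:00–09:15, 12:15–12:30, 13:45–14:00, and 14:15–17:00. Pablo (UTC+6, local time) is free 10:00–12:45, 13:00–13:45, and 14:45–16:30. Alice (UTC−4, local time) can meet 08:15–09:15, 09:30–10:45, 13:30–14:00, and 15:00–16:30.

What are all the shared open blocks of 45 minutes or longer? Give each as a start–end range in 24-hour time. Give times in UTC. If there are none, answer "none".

none

Callum → UTC: 01:00–04:45, 05:00–05:15, 06:15–07:00.
Dilnoza → UTC: 03:00–04:45, 05:15–07:15, 07:30–10:00.
Elena → UTC: 05:00–06:15, 09:15–09:30, 10:45–11:00, 11:15–14:00.
Pablo → UTC: 04:00–06:45, 07:00–07:45, 08:45–10:30.
Alice → UTC: 12:15–13:15, 13:30–14:45, 17:30–18:00, 19:00–20:30.
Callum ∩ Dilnoza: 03:00–04:45, 06:15–07:00.
Callum ∩ Dilnoza ∩ Elena: (none).
Callum ∩ Dilnoza ∩ Elena ∩ Pablo: (none).
Callum ∩ Dilnoza ∩ Elena ∩ Pablo ∩ Alice: (none).
Windows ≥ 45 min: (none).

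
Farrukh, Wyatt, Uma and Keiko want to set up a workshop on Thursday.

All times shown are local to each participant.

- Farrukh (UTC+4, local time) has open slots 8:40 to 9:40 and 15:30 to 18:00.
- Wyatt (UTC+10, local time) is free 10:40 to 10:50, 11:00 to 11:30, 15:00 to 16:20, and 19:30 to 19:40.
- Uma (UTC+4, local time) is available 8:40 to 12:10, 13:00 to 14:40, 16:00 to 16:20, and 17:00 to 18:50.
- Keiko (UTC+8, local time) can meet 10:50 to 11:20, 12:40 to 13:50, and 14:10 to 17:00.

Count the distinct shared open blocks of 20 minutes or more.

Farrukh → UTC: 04:40–05:40, 11:30–14:00.
Wyatt → UTC: 00:40–00:50, 01:00–01:30, 05:00–06:20, 09:30–09:40.
Uma → UTC: 04:40–08:10, 09:00–10:40, 12:00–12:20, 13:00–14:50.
Keiko → UTC: 02:50–03:20, 04:40–05:50, 06:10–09:00.
Farrukh ∩ Wyatt: 05:00–05:40.
Farrukh ∩ Wyatt ∩ Uma: 05:00–05:40.
Farrukh ∩ Wyatt ∩ Uma ∩ Keiko: 05:00–05:40.
Windows ≥ 20 min: 05:00–05:40.
That's 1 window.

1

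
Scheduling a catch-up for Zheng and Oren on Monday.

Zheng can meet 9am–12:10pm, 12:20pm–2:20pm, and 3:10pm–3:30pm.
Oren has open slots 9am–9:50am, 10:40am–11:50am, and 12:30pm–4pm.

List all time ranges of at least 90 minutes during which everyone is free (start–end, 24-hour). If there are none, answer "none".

12:30–14:20

Zheng ∩ Oren: 09:00–09:50, 10:40–11:50, 12:30–14:20, 15:10–15:30.
Windows ≥ 90 min: 12:30–14:20.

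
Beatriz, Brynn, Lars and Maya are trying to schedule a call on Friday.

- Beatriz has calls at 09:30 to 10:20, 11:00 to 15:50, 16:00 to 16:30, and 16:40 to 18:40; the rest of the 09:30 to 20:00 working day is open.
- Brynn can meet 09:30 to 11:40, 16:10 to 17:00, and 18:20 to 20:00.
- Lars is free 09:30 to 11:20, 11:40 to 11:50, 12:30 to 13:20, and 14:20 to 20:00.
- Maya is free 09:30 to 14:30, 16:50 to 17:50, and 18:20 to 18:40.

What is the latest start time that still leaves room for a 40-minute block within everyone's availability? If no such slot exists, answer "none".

10:20

Beatriz free within 09:30–20:00: 10:20–11:00, 15:50–16:00, 16:30–16:40, 18:40–20:00.
Beatriz ∩ Brynn: 10:20–11:00, 16:30–16:40, 18:40–20:00.
Beatriz ∩ Brynn ∩ Lars: 10:20–11:00, 16:30–16:40, 18:40–20:00.
Beatriz ∩ Brynn ∩ Lars ∩ Maya: 10:20–11:00.
Windows ≥ 40 min: 10:20–11:00.
Latest start in the last window 10:20–11:00 is 11:00 − 40 min = 10:20.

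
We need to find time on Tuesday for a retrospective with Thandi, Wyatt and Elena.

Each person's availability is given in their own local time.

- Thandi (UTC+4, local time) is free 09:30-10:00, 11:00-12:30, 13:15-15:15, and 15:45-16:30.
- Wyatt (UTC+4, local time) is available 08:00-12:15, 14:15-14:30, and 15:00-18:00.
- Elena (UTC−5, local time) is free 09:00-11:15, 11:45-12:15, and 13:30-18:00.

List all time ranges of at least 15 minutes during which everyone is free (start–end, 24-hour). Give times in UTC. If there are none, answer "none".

Thandi → UTC: 05:30–06:00, 07:00–08:30, 09:15–11:15, 11:45–12:30.
Wyatt → UTC: 04:00–08:15, 10:15–10:30, 11:00–14:00.
Elena → UTC: 14:00–16:15, 16:45–17:15, 18:30–23:00.
Thandi ∩ Wyatt: 05:30–06:00, 07:00–08:15, 10:15–10:30, 11:00–11:15, 11:45–12:30.
Thandi ∩ Wyatt ∩ Elena: (none).
Windows ≥ 15 min: (none).

none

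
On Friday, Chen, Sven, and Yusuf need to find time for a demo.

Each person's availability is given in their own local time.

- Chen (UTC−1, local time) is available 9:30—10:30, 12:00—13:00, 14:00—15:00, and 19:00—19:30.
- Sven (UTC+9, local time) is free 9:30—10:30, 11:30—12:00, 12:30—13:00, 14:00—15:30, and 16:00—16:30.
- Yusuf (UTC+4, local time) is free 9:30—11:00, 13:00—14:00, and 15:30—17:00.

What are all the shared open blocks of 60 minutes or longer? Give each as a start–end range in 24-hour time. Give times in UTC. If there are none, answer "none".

none

Chen → UTC: 10:30–11:30, 13:00–14:00, 15:00–16:00, 20:00–20:30.
Sven → UTC: 00:30–01:30, 02:30–03:00, 03:30–04:00, 05:00–06:30, 07:00–07:30.
Yusuf → UTC: 05:30–07:00, 09:00–10:00, 11:30–13:00.
Chen ∩ Sven: (none).
Chen ∩ Sven ∩ Yusuf: (none).
Windows ≥ 60 min: (none).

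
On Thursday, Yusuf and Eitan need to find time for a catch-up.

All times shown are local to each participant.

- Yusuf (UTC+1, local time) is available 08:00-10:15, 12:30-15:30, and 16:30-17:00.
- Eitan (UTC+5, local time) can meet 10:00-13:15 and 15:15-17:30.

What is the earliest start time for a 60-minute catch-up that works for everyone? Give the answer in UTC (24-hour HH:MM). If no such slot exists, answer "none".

07:00

Yusuf → UTC: 07:00–09:15, 11:30–14:30, 15:30–16:00.
Eitan → UTC: 05:00–08:15, 10:15–12:30.
Yusuf ∩ Eitan: 07:00–08:15, 11:30–12:30.
Windows ≥ 60 min: 07:00–08:15, 11:30–12:30.
Earliest such window starts at 07:00.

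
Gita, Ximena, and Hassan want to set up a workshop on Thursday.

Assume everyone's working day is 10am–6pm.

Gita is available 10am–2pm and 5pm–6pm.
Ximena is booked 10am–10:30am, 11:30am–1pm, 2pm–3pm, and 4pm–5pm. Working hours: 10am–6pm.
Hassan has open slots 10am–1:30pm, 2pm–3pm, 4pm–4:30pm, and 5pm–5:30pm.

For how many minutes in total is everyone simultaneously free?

120 minutes

Ximena free within 10:00–18:00: 10:30–11:30, 13:00–14:00, 15:00–16:00, 17:00–18:00.
Gita ∩ Ximena: 10:30–11:30, 13:00–14:00, 17:00–18:00.
Gita ∩ Ximena ∩ Hassan: 10:30–11:30, 13:00–13:30, 17:00–17:30.
Total common minutes: 60 + 30 + 30 = 120.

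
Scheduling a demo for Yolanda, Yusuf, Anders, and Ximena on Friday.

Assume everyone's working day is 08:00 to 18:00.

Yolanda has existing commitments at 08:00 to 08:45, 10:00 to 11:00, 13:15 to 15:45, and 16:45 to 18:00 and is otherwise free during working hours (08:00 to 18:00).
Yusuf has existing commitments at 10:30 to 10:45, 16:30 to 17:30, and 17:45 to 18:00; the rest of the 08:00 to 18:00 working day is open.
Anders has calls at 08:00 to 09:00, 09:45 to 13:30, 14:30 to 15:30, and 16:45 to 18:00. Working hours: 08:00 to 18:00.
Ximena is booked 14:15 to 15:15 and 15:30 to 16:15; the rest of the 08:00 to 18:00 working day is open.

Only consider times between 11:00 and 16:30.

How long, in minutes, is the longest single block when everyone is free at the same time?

15 minutes

Yolanda free within 08:00–18:00: 08:45–10:00, 11:00–13:15, 15:45–16:45.
Yusuf free within 08:00–18:00: 08:00–10:30, 10:45–16:30, 17:30–17:45.
Anders free within 08:00–18:00: 09:00–09:45, 13:30–14:30, 15:30–16:45.
Ximena free within 08:00–18:00: 08:00–14:15, 15:15–15:30, 16:15–18:00.
Yolanda ∩ Yusuf: 08:45–10:00, 11:00–13:15, 15:45–16:30.
Yolanda ∩ Yusuf ∩ Anders: 09:00–09:45, 15:45–16:30.
Yolanda ∩ Yusuf ∩ Anders ∩ Ximena: 09:00–09:45, 16:15–16:30.
Restricted to 11:00–16:30: 16:15–16:30.
Single common window of 15 minutes.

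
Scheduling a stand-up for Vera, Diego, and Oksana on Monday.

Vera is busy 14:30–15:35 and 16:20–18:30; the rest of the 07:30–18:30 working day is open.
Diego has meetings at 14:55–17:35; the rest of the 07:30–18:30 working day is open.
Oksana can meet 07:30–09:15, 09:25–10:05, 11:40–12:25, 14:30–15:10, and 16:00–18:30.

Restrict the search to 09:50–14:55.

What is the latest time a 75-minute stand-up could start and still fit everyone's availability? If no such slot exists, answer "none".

none

Vera free within 07:30–18:30: 07:30–14:30, 15:35–16:20.
Diego free within 07:30–18:30: 07:30–14:55, 17:35–18:30.
Vera ∩ Diego: 07:30–14:30.
Vera ∩ Diego ∩ Oksana: 07:30–09:15, 09:25–10:05, 11:40–12:25.
Restricted to 09:50–14:55: 09:50–10:05, 11:40–12:25.
Windows ≥ 75 min: (none).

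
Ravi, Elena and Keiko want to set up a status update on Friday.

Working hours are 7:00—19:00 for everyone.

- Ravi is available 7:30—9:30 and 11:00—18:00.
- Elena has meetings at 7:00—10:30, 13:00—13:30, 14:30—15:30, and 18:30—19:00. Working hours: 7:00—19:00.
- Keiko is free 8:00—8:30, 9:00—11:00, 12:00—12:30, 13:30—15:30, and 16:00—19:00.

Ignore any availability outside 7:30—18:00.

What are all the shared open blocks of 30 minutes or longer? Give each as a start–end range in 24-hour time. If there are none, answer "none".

Elena free within 07:00–19:00: 10:30–13:00, 13:30–14:30, 15:30–18:30.
Ravi ∩ Elena: 11:00–13:00, 13:30–14:30, 15:30–18:00.
Ravi ∩ Elena ∩ Keiko: 12:00–12:30, 13:30–14:30, 16:00–18:00.
Restricted to 07:30–18:00: 12:00–12:30, 13:30–14:30, 16:00–18:00.
Windows ≥ 30 min: 12:00–12:30, 13:30–14:30, 16:00–18:00.

12:00–12:30, 13:30–14:30, 16:00–18:00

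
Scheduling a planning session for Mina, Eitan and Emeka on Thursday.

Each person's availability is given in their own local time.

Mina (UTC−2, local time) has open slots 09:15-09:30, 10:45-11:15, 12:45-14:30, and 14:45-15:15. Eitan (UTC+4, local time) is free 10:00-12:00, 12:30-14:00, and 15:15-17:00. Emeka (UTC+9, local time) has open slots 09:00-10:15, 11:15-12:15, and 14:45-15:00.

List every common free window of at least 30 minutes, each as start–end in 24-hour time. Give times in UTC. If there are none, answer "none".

Mina → UTC: 11:15–11:30, 12:45–13:15, 14:45–16:30, 16:45–17:15.
Eitan → UTC: 06:00–08:00, 08:30–10:00, 11:15–13:00.
Emeka → UTC: 00:00–01:15, 02:15–03:15, 05:45–06:00.
Mina ∩ Eitan: 11:15–11:30, 12:45–13:00.
Mina ∩ Eitan ∩ Emeka: (none).
Windows ≥ 30 min: (none).

none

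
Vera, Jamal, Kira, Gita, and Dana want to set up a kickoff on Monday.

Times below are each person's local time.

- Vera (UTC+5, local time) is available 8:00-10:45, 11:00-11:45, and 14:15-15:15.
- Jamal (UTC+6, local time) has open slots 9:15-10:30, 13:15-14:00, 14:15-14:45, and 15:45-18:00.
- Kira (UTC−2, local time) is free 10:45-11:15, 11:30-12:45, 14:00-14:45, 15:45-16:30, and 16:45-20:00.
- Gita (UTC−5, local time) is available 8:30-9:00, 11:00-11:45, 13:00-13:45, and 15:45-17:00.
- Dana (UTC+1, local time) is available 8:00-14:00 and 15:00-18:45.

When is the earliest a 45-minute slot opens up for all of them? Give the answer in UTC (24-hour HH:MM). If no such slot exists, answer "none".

Vera → UTC: 03:00–05:45, 06:00–06:45, 09:15–10:15.
Jamal → UTC: 03:15–04:30, 07:15–08:00, 08:15–08:45, 09:45–12:00.
Kira → UTC: 12:45–13:15, 13:30–14:45, 16:00–16:45, 17:45–18:30, 18:45–22:00.
Gita → UTC: 13:30–14:00, 16:00–16:45, 18:00–18:45, 20:45–22:00.
Dana → UTC: 07:00–13:00, 14:00–17:45.
Vera ∩ Jamal: 03:15–04:30, 09:45–10:15.
Vera ∩ Jamal ∩ Kira: (none).
Vera ∩ Jamal ∩ Kira ∩ Gita: (none).
Vera ∩ Jamal ∩ Kira ∩ Gita ∩ Dana: (none).
Windows ≥ 45 min: (none).

none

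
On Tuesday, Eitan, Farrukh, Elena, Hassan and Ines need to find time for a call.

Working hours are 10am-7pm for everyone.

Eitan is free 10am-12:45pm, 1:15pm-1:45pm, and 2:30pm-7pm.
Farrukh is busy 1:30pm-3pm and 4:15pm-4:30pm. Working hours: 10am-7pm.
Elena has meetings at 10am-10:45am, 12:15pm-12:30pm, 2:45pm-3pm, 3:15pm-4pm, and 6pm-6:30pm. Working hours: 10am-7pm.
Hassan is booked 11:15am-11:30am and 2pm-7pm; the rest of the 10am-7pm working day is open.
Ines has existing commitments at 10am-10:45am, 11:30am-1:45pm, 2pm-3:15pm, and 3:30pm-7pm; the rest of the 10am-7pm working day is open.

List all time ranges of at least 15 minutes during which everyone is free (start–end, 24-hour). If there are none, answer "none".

10:45–11:15

Farrukh free within 10:00–19:00: 10:00–13:30, 15:00–16:15, 16:30–19:00.
Elena free within 10:00–19:00: 10:45–12:15, 12:30–14:45, 15:00–15:15, 16:00–18:00, 18:30–19:00.
Hassan free within 10:00–19:00: 10:00–11:15, 11:30–14:00.
Ines free within 10:00–19:00: 10:45–11:30, 13:45–14:00, 15:15–15:30.
Eitan ∩ Farrukh: 10:00–12:45, 13:15–13:30, 15:00–16:15, 16:30–19:00.
Eitan ∩ Farrukh ∩ Elena: 10:45–12:15, 12:30–12:45, 13:15–13:30, 15:00–15:15, 16:00–16:15, 16:30–18:00, 18:30–19:00.
Eitan ∩ Farrukh ∩ Elena ∩ Hassan: 10:45–11:15, 11:30–12:15, 12:30–12:45, 13:15–13:30.
Eitan ∩ Farrukh ∩ Elena ∩ Hassan ∩ Ines: 10:45–11:15.
Windows ≥ 15 min: 10:45–11:15.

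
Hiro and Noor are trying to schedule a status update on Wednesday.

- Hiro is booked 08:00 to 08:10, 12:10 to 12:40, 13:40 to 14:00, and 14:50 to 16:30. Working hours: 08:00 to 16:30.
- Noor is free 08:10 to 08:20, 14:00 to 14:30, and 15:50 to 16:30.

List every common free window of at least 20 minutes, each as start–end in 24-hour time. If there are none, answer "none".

Hiro free within 08:00–16:30: 08:10–12:10, 12:40–13:40, 14:00–14:50.
Hiro ∩ Noor: 08:10–08:20, 14:00–14:30.
Windows ≥ 20 min: 14:00–14:30.

14:00–14:30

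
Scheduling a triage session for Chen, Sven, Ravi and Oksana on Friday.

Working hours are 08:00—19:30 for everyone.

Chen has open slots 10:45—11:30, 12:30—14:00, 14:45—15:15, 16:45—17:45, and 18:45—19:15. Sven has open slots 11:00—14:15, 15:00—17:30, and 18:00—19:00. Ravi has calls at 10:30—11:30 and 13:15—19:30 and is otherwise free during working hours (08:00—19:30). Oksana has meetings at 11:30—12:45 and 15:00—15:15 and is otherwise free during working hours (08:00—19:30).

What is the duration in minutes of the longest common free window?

Ravi free within 08:00–19:30: 08:00–10:30, 11:30–13:15.
Oksana free within 08:00–19:30: 08:00–11:30, 12:45–15:00, 15:15–19:30.
Chen ∩ Sven: 11:00–11:30, 12:30–14:00, 15:00–15:15, 16:45–17:30, 18:45–19:00.
Chen ∩ Sven ∩ Ravi: 12:30–13:15.
Chen ∩ Sven ∩ Ravi ∩ Oksana: 12:45–13:15.
Single common window of 30 minutes.

30 minutes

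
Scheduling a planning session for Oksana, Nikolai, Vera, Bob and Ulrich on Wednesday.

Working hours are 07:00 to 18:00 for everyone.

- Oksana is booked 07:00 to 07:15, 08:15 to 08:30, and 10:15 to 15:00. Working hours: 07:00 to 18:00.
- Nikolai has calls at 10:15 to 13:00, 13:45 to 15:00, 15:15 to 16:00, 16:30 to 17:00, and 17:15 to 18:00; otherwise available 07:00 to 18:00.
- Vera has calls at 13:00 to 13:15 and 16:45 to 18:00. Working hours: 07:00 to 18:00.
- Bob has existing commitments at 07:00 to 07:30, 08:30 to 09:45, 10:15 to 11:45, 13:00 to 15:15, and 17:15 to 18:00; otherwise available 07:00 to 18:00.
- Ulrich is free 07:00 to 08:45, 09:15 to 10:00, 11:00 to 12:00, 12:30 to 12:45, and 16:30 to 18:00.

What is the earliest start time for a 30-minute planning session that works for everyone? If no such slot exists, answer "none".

07:30

Oksana free within 07:00–18:00: 07:15–08:15, 08:30–10:15, 15:00–18:00.
Nikolai free within 07:00–18:00: 07:00–10:15, 13:00–13:45, 15:00–15:15, 16:00–16:30, 17:00–17:15.
Vera free within 07:00–18:00: 07:00–13:00, 13:15–16:45.
Bob free within 07:00–18:00: 07:30–08:30, 09:45–10:15, 11:45–13:00, 15:15–17:15.
Oksana ∩ Nikolai: 07:15–08:15, 08:30–10:15, 15:00–15:15, 16:00–16:30, 17:00–17:15.
Oksana ∩ Nikolai ∩ Vera: 07:15–08:15, 08:30–10:15, 15:00–15:15, 16:00–16:30.
Oksana ∩ Nikolai ∩ Vera ∩ Bob: 07:30–08:15, 09:45–10:15, 16:00–16:30.
Oksana ∩ Nikolai ∩ Vera ∩ Bob ∩ Ulrich: 07:30–08:15, 09:45–10:00.
Windows ≥ 30 min: 07:30–08:15.
Earliest such window starts at 07:30.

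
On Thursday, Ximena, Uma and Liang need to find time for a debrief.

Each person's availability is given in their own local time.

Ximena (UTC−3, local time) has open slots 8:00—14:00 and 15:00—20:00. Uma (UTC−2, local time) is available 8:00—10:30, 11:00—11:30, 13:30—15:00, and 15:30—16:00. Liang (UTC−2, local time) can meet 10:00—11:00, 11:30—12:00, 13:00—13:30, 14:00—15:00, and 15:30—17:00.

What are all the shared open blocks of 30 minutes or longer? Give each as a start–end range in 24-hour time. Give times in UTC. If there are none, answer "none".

Ximena → UTC: 11:00–17:00, 18:00–23:00.
Uma → UTC: 10:00–12:30, 13:00–13:30, 15:30–17:00, 17:30–18:00.
Liang → UTC: 12:00–13:00, 13:30–14:00, 15:00–15:30, 16:00–17:00, 17:30–19:00.
Ximena ∩ Uma: 11:00–12:30, 13:00–13:30, 15:30–17:00.
Ximena ∩ Uma ∩ Liang: 12:00–12:30, 16:00–17:00.
Windows ≥ 30 min: 12:00–12:30, 16:00–17:00.

12:00–12:30, 16:00–17:00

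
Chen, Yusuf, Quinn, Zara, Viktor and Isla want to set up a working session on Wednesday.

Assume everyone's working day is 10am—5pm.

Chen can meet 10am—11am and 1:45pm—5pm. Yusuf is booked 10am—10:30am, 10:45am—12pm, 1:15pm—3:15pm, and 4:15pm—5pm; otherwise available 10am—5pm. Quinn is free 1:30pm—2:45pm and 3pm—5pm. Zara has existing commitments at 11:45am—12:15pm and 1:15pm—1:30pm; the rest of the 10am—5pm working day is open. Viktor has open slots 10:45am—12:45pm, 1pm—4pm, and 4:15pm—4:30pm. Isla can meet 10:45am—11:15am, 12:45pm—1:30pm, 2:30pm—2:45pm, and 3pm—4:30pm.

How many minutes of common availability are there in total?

Yusuf free within 10:00–17:00: 10:30–10:45, 12:00–13:15, 15:15–16:15.
Zara free within 10:00–17:00: 10:00–11:45, 12:15–13:15, 13:30–17:00.
Chen ∩ Yusuf: 10:30–10:45, 15:15–16:15.
Chen ∩ Yusuf ∩ Quinn: 15:15–16:15.
Chen ∩ Yusuf ∩ Quinn ∩ Zara: 15:15–16:15.
Chen ∩ Yusuf ∩ Quinn ∩ Zara ∩ Viktor: 15:15–16:00.
Chen ∩ Yusuf ∩ Quinn ∩ Zara ∩ Viktor ∩ Isla: 15:15–16:00.
Total common minutes: 45.

45 minutes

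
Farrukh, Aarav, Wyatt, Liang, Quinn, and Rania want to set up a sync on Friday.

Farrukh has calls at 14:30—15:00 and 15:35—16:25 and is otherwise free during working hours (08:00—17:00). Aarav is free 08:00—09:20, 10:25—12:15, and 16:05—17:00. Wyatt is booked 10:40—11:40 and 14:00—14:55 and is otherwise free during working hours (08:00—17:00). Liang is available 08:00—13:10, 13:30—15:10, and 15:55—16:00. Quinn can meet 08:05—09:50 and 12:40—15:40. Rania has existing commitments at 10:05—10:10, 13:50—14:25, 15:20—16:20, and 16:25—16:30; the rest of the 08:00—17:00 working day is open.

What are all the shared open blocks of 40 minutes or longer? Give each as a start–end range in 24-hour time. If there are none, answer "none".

Farrukh free within 08:00–17:00: 08:00–14:30, 15:00–15:35, 16:25–17:00.
Wyatt free within 08:00–17:00: 08:00–10:40, 11:40–14:00, 14:55–17:00.
Rania free within 08:00–17:00: 08:00–10:05, 10:10–13:50, 14:25–15:20, 16:20–16:25, 16:30–17:00.
Farrukh ∩ Aarav: 08:00–09:20, 10:25–12:15, 16:25–17:00.
Farrukh ∩ Aarav ∩ Wyatt: 08:00–09:20, 10:25–10:40, 11:40–12:15, 16:25–17:00.
Farrukh ∩ Aarav ∩ Wyatt ∩ Liang: 08:00–09:20, 10:25–10:40, 11:40–12:15.
Farrukh ∩ Aarav ∩ Wyatt ∩ Liang ∩ Quinn: 08:05–09:20.
Farrukh ∩ Aarav ∩ Wyatt ∩ Liang ∩ Quinn ∩ Rania: 08:05–09:20.
Windows ≥ 40 min: 08:05–09:20.

08:05–09:20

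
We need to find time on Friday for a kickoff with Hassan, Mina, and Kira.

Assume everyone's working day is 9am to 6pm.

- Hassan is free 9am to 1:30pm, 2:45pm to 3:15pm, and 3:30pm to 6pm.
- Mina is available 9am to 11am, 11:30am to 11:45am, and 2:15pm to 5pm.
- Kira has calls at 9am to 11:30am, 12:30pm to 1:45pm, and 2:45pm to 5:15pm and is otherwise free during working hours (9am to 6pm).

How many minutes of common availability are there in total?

15 minutes

Kira free within 09:00–18:00: 11:30–12:30, 13:45–14:45, 17:15–18:00.
Hassan ∩ Mina: 09:00–11:00, 11:30–11:45, 14:45–15:15, 15:30–17:00.
Hassan ∩ Mina ∩ Kira: 11:30–11:45.
Total common minutes: 15.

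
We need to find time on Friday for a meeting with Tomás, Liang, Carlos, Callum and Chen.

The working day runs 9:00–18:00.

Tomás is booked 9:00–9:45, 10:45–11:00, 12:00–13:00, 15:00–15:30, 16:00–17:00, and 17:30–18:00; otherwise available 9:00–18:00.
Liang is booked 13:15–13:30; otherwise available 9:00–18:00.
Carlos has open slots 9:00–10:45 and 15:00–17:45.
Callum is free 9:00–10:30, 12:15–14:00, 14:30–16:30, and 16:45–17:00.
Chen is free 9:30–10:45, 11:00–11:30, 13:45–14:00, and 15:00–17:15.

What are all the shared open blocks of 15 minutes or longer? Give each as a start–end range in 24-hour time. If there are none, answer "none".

09:45–10:30, 15:30–16:00

Tomás free within 09:00–18:00: 09:45–10:45, 11:00–12:00, 13:00–15:00, 15:30–16:00, 17:00–17:30.
Liang free within 09:00–18:00: 09:00–13:15, 13:30–18:00.
Tomás ∩ Liang: 09:45–10:45, 11:00–12:00, 13:00–13:15, 13:30–15:00, 15:30–16:00, 17:00–17:30.
Tomás ∩ Liang ∩ Carlos: 09:45–10:45, 15:30–16:00, 17:00–17:30.
Tomás ∩ Liang ∩ Carlos ∩ Callum: 09:45–10:30, 15:30–16:00.
Tomás ∩ Liang ∩ Carlos ∩ Callum ∩ Chen: 09:45–10:30, 15:30–16:00.
Windows ≥ 15 min: 09:45–10:30, 15:30–16:00.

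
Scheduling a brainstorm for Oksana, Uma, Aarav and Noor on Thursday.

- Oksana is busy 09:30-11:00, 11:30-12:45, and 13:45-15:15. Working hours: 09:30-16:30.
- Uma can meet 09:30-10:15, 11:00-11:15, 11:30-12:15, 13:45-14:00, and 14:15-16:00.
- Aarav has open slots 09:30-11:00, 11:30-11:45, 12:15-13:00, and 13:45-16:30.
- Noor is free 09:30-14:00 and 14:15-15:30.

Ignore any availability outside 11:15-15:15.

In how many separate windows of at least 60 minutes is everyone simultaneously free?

Oksana free within 09:30–16:30: 11:00–11:30, 12:45–13:45, 15:15–16:30.
Oksana ∩ Uma: 11:00–11:15, 15:15–16:00.
Oksana ∩ Uma ∩ Aarav: 15:15–16:00.
Oksana ∩ Uma ∩ Aarav ∩ Noor: 15:15–15:30.
Restricted to 11:15–15:15: (none).
Windows ≥ 60 min: (none).
That's 0 windows.

0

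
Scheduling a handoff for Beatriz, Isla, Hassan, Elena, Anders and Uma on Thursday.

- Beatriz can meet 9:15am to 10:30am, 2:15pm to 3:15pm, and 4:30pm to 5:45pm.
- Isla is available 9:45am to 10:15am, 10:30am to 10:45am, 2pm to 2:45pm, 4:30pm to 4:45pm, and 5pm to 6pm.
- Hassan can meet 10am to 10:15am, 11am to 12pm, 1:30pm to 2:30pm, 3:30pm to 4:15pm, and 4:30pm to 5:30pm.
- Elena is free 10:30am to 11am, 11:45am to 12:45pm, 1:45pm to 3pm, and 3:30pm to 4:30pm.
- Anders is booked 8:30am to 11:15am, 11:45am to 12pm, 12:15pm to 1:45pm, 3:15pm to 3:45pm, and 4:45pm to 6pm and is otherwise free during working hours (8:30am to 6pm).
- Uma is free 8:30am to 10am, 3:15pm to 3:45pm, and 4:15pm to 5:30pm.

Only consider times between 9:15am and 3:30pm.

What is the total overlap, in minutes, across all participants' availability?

Anders free within 08:30–18:00: 11:15–11:45, 12:00–12:15, 13:45–15:15, 15:45–16:45.
Beatriz ∩ Isla: 09:45–10:15, 14:15–14:45, 16:30–16:45, 17:00–17:45.
Beatriz ∩ Isla ∩ Hassan: 10:00–10:15, 14:15–14:30, 16:30–16:45, 17:00–17:30.
Beatriz ∩ Isla ∩ Hassan ∩ Elena: 14:15–14:30.
Beatriz ∩ Isla ∩ Hassan ∩ Elena ∩ Anders: 14:15–14:30.
Beatriz ∩ Isla ∩ Hassan ∩ Elena ∩ Anders ∩ Uma: (none).
Restricted to 09:15–15:30: (none).
Total common minutes: 0.

0 minutes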